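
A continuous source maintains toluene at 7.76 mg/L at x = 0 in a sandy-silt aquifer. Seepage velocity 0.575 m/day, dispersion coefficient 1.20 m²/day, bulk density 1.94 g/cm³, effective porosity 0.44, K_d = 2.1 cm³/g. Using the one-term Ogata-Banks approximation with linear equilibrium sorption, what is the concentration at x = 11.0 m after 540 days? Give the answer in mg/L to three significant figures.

7.42 mg/L

Retardation factor R = 1 + ρ_b·K_d/n = 1 + 1.94 × 2.1/0.44 = 10.26.
Sorption retards both mechanisms: v_R = v/R = 0.05604 m/day, D_R = D/R = 0.1170 m²/day.
v_R·t = 0.05604 × 540 = 30.2616 m; 2√(D_R t) = 15.90 m; argument = (11.0 − 30.2616)/15.90 = -1.211.
C = C₀ × ½·erfc(-1.211) = 7.76 × 0.9566 = 7.42 mg/L.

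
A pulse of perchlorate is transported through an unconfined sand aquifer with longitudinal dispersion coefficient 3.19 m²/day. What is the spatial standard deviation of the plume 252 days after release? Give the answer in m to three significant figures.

Dispersive spreading gives a Gaussian with σ² = 2Dt; advection only shifts the center.
σ = √(2 × 3.19 × 252) = 40.1 m.

40.1 m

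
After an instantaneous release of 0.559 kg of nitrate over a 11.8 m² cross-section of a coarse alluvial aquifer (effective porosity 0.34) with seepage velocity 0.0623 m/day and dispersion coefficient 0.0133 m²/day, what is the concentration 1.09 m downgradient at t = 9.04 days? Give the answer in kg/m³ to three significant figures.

For an instantaneous plane source, C(x,t) = M/(n_e·A·√(4πDt)) · exp(−(x−vt)²/(4Dt)), with n_e·A the pore (flow) area.
Plume center vt = 0.0623 × 9.04 = 0.563192 m, so the well at 1.09 m is 0.526808 m downgradient of the peak.
√(4πDt) = 1.229 m, giving peak height M/(n_e·A·√(4πDt)) = 0.559/(0.34 × 11.8 × 1.229) = 0.1134 kg/m³.
(x−vt)²/(4Dt) = (0.526808)²/(4 × 0.0133 × 9.04) = 0.5771; exp(−0.5771) = 0.5615.
C = 0.1134 × 0.5615 = 0.0637 kg/m³.

0.0637 kg/m³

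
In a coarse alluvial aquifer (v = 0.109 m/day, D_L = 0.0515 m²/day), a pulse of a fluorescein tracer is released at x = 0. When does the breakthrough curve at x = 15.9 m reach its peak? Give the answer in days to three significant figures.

For the 1D instantaneous-source solution, setting ∂C/∂t = 0 at fixed x gives v²t² + 2Dt − x² = 0, so t = (√(D² + v²x²) − D)/v².
√(D² + v²x²) = √(0.0515² + 0.109² × 15.9²) = 1.734; v² = 0.011881.
t = (1.734 − 0.0515)/0.011881 = 142 days (vs. the pure-advection estimate x/v = 146 d).

142 days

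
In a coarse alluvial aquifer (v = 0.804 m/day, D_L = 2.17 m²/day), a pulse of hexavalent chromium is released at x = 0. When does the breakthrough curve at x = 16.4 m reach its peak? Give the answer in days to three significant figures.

17.3 days

For the 1D instantaneous-source solution, setting ∂C/∂t = 0 at fixed x gives v²t² + 2Dt − x² = 0, so t = (√(D² + v²x²) − D)/v².
√(D² + v²x²) = √(2.17² + 0.804² × 16.4²) = 13.36; v² = 0.646416.
t = (13.36 − 2.17)/0.646416 = 17.3 days (vs. the pure-advection estimate x/v = 20.4 d).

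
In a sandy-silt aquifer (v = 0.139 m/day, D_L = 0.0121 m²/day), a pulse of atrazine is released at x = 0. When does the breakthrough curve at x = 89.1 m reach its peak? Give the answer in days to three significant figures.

640 days

For the 1D instantaneous-source solution, setting ∂C/∂t = 0 at fixed x gives v²t² + 2Dt − x² = 0, so t = (√(D² + v²x²) − D)/v².
√(D² + v²x²) = √(0.0121² + 0.139² × 89.1²) = 12.38; v² = 0.019321.
t = (12.38 − 0.0121)/0.019321 = 640 days (vs. the pure-advection estimate x/v = 641 d).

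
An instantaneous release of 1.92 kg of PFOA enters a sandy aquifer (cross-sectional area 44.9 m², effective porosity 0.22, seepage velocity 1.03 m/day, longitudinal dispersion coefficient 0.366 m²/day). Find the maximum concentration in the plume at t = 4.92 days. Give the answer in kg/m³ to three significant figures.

0.0409 kg/m³

The peak of an instantaneous 1D plume sits at x = vt; there the Gaussian factor is 1 and C_max = M/(n_e·A·√(4πDt)), where n_e·A is the pore area the mass is dissolved in.
√(4πDt) = √(4π × 0.366 × 4.92) = 4.757 m, so C_max = 1.92/(0.22 × 44.9 × 4.757) = 0.0409 kg/m³.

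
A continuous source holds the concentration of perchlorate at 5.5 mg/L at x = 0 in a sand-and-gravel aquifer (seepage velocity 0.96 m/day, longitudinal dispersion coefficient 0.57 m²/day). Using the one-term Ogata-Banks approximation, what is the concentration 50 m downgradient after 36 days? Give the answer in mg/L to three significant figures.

For a continuous step input, C/C₀ ≈ ½·erfc((x−vt)/(2√(Dt))).
vt = 0.96 × 36 = 34.56 m and 2√(Dt) = 2√(0.57 × 36) = 9.060 m.
Argument (x−vt)/(2√(Dt)) = (50 − 34.56)/9.060 = 1.704; ½·erfc(1.704) = 0.007980.
C = 5.5 × 0.007980 = 0.0439 mg/L.

0.0439 mg/L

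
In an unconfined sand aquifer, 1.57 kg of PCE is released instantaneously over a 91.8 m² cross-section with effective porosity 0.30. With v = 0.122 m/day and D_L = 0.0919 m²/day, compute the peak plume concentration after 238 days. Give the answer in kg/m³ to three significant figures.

0.00344 kg/m³

The peak of an instantaneous 1D plume sits at x = vt; there the Gaussian factor is 1 and C_max = M/(n_e·A·√(4πDt)), where n_e·A is the pore area the mass is dissolved in.
√(4πDt) = √(4π × 0.0919 × 238) = 16.58 m, so C_max = 1.57/(0.30 × 91.8 × 16.58) = 0.00344 kg/m³.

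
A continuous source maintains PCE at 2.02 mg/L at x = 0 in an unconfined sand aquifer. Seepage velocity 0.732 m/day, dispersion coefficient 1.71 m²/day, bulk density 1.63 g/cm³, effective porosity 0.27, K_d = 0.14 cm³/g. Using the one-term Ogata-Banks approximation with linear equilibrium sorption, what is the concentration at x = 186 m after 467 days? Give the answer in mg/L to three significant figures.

0.990 mg/L

Retardation factor R = 1 + ρ_b·K_d/n = 1 + 1.63 × 0.14/0.27 = 1.845.
Sorption retards both mechanisms: v_R = v/R = 0.3967 m/day, D_R = D/R = 0.9268 m²/day.
v_R·t = 0.3967 × 467 = 185.2589 m; 2√(D_R t) = 41.61 m; argument = (186 − 185.2589)/41.61 = 0.01781.
C = C₀ × ½·erfc(0.01781) = 2.02 × 0.4900 = 0.990 mg/L.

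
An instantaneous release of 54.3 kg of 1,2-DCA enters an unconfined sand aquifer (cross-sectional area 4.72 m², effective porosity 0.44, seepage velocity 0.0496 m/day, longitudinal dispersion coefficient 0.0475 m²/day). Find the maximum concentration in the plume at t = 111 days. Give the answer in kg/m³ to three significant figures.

3.21 kg/m³

The peak of an instantaneous 1D plume sits at x = vt; there the Gaussian factor is 1 and C_max = M/(n_e·A·√(4πDt)), where n_e·A is the pore area the mass is dissolved in.
√(4πDt) = √(4π × 0.0475 × 111) = 8.140 m, so C_max = 54.3/(0.44 × 4.72 × 8.140) = 3.21 kg/m³.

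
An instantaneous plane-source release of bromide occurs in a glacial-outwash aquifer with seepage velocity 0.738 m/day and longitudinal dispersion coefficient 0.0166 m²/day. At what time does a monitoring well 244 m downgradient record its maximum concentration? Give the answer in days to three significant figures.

331 days

For the 1D instantaneous-source solution, setting ∂C/∂t = 0 at fixed x gives v²t² + 2Dt − x² = 0, so t = (√(D² + v²x²) − D)/v².
√(D² + v²x²) = √(0.0166² + 0.738² × 244²) = 180.1; v² = 0.544644.
t = (180.1 − 0.0166)/0.544644 = 331 days (vs. the pure-advection estimate x/v = 331 d).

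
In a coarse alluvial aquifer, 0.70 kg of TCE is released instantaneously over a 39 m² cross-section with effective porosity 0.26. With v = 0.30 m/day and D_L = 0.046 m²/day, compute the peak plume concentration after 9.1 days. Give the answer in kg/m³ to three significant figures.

The peak of an instantaneous 1D plume sits at x = vt; there the Gaussian factor is 1 and C_max = M/(n_e·A·√(4πDt)), where n_e·A is the pore area the mass is dissolved in.
√(4πDt) = √(4π × 0.046 × 9.1) = 2.294 m, so C_max = 0.70/(0.26 × 39 × 2.294) = 0.0301 kg/m³.

0.0301 kg/m³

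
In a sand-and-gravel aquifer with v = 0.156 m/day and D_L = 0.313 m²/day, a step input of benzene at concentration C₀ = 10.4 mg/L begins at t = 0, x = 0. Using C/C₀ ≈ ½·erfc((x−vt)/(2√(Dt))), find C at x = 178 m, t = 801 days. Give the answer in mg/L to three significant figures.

For a continuous step input, C/C₀ ≈ ½·erfc((x−vt)/(2√(Dt))).
vt = 0.156 × 801 = 124.956 m and 2√(Dt) = 2√(0.313 × 801) = 31.67 m.
Argument (x−vt)/(2√(Dt)) = (178 − 124.956)/31.67 = 1.675; ½·erfc(1.675) = 0.008923.
C = 10.4 × 0.008923 = 0.0928 mg/L.

0.0928 mg/L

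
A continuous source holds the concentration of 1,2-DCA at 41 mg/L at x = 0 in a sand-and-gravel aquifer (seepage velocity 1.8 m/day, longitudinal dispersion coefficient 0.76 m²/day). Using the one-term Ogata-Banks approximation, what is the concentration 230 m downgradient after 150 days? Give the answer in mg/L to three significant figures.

40.8 mg/L

For a continuous step input, C/C₀ ≈ ½·erfc((x−vt)/(2√(Dt))).
vt = 1.8 × 150 = 270 m and 2√(Dt) = 2√(0.76 × 150) = 21.35 m.
Argument (x−vt)/(2√(Dt)) = (230 − 270)/21.35 = -1.874; ½·erfc(-1.874) = 0.9960.
C = 41 × 0.9960 = 40.8 mg/L.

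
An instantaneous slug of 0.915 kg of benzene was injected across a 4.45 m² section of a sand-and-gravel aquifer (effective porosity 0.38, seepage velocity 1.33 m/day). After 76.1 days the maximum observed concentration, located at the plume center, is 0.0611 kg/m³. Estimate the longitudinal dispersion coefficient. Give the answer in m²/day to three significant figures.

0.0820 m²/day

At the plume center C_max = M/(n_e·A·√(4πDt)), so D = M²/(4πt·(n_e·A·C_max)²).
n_e·A·C_max = 0.38 × 4.45 × 0.0611 = 0.1033 kg/m.
D = 0.915²/(4π × 76.1 × 0.1033²) = 0.0820 m²/day.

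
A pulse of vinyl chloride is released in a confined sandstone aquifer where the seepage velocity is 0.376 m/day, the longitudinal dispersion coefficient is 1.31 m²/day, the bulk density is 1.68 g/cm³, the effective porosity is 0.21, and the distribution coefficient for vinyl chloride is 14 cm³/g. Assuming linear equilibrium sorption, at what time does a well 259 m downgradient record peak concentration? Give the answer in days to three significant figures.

76800 days

Retardation factor R = 1 + ρ_b·K_d/n = 1 + 1.68 × 14/0.21 = 113.0.
Sorption retards both mechanisms: v_R = v/R = 0.003327 m/day, D_R = D/R = 0.01159 m²/day.
Peak time from v_R²t² + 2D_R t − x² = 0: t = (√(D_R² + v_R²x²) − D_R)/v_R².
√(D_R² + v_R²x²) = √(0.01159² + 0.003327² × 259²) = 0.8618; v_R² = 1.107e-05.
t = (0.8618 − 0.01159)/1.107e-05 = 76800 days.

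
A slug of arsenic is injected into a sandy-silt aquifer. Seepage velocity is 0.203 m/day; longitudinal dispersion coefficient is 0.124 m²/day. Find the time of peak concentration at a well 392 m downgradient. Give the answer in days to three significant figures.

For the 1D instantaneous-source solution, setting ∂C/∂t = 0 at fixed x gives v²t² + 2Dt − x² = 0, so t = (√(D² + v²x²) − D)/v².
√(D² + v²x²) = √(0.124² + 0.203² × 392²) = 79.58; v² = 0.041209.
t = (79.58 − 0.124)/0.041209 = 1930 days (vs. the pure-advection estimate x/v = 1930 d).

1930 days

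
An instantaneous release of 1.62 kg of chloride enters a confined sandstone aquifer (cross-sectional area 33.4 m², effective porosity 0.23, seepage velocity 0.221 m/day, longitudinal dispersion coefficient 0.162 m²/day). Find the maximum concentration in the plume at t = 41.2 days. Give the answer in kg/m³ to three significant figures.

0.0230 kg/m³

The peak of an instantaneous 1D plume sits at x = vt; there the Gaussian factor is 1 and C_max = M/(n_e·A·√(4πDt)), where n_e·A is the pore area the mass is dissolved in.
√(4πDt) = √(4π × 0.162 × 41.2) = 9.158 m, so C_max = 1.62/(0.23 × 33.4 × 9.158) = 0.0230 kg/m³.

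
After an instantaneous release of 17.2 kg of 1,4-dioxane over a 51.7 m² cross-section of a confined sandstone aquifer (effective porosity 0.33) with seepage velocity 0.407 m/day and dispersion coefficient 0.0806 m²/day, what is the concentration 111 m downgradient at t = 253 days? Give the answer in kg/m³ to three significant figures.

0.0286 kg/m³

For an instantaneous plane source, C(x,t) = M/(n_e·A·√(4πDt)) · exp(−(x−vt)²/(4Dt)), with n_e·A the pore (flow) area.
Plume center vt = 0.407 × 253 = 102.971 m, so the well at 111 m is 8.029 m downgradient of the peak.
√(4πDt) = 16.01 m, giving peak height M/(n_e·A·√(4πDt)) = 17.2/(0.33 × 51.7 × 16.01) = 0.06297 kg/m³.
(x−vt)²/(4Dt) = (8.029)²/(4 × 0.0806 × 253) = 0.7903; exp(−0.7903) = 0.4537.
C = 0.06297 × 0.4537 = 0.0286 kg/m³.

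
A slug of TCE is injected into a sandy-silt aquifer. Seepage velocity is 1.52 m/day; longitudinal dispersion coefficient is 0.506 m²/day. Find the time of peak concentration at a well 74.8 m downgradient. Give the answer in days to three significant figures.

49.0 days

For the 1D instantaneous-source solution, setting ∂C/∂t = 0 at fixed x gives v²t² + 2Dt − x² = 0, so t = (√(D² + v²x²) − D)/v².
√(D² + v²x²) = √(0.506² + 1.52² × 74.8²) = 113.7; v² = 2.3104.
t = (113.7 − 0.506)/2.3104 = 49.0 days (vs. the pure-advection estimate x/v = 49.2 d).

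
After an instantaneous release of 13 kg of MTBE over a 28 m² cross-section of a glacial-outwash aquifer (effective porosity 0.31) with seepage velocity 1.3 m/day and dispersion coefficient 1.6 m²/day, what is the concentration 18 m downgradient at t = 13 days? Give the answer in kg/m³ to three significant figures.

For an instantaneous plane source, C(x,t) = M/(n_e·A·√(4πDt)) · exp(−(x−vt)²/(4Dt)), with n_e·A the pore (flow) area.
Plume center vt = 1.3 × 13 = 16.9 m, so the well at 18 m is 1.1 m downgradient of the peak.
√(4πDt) = 16.17 m, giving peak height M/(n_e·A·√(4πDt)) = 13/(0.31 × 28 × 16.17) = 0.09262 kg/m³.
(x−vt)²/(4Dt) = (1.1)²/(4 × 1.6 × 13) = 0.01454; exp(−0.01454) = 0.9856.
C = 0.09262 × 0.9856 = 0.0913 kg/m³.

0.0913 kg/m³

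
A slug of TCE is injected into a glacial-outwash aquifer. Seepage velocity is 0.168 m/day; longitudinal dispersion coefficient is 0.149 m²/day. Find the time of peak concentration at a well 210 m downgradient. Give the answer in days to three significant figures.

For the 1D instantaneous-source solution, setting ∂C/∂t = 0 at fixed x gives v²t² + 2Dt − x² = 0, so t = (√(D² + v²x²) − D)/v².
√(D² + v²x²) = √(0.149² + 0.168² × 210²) = 35.28; v² = 0.028224.
t = (35.28 − 0.149)/0.028224 = 1240 days (vs. the pure-advection estimate x/v = 1250 d).

1240 days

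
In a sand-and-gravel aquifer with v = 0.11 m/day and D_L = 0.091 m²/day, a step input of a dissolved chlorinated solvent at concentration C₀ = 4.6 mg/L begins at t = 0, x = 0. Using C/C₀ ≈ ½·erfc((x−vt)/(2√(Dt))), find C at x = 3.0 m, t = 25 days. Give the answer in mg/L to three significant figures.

For a continuous step input, C/C₀ ≈ ½·erfc((x−vt)/(2√(Dt))).
vt = 0.11 × 25 = 2.75 m and 2√(Dt) = 2√(0.091 × 25) = 3.017 m.
Argument (x−vt)/(2√(Dt)) = (3.0 − 2.75)/3.017 = 0.08286; ½·erfc(0.08286) = 0.4534.
C = 4.6 × 0.4534 = 2.09 mg/L.

2.09 mg/L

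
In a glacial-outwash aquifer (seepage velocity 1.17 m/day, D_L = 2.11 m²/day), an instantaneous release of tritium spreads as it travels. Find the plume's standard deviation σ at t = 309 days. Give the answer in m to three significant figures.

36.1 m

Dispersive spreading gives a Gaussian with σ² = 2Dt; advection only shifts the center.
σ = √(2 × 2.11 × 309) = 36.1 m.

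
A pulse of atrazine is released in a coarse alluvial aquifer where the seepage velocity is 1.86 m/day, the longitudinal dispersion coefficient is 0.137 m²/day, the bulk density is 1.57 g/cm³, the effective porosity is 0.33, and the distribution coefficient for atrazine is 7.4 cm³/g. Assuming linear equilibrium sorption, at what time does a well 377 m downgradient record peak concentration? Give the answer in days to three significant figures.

7340 days

Retardation factor R = 1 + ρ_b·K_d/n = 1 + 1.57 × 7.4/0.33 = 36.21.
Sorption retards both mechanisms: v_R = v/R = 0.05137 m/day, D_R = D/R = 0.003783 m²/day.
Peak time from v_R²t² + 2D_R t − x² = 0: t = (√(D_R² + v_R²x²) − D_R)/v_R².
√(D_R² + v_R²x²) = √(0.003783² + 0.05137² × 377²) = 19.37; v_R² = 0.002639.
t = (19.37 − 0.003783)/0.002639 = 7340 days.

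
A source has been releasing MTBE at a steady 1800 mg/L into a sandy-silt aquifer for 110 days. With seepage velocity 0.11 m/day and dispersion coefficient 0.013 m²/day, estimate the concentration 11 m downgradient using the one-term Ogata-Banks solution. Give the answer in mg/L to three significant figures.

1340 mg/L

For a continuous step input, C/C₀ ≈ ½·erfc((x−vt)/(2√(Dt))).
vt = 0.11 × 110 = 12.1 m and 2√(Dt) = 2√(0.013 × 110) = 2.392 m.
Argument (x−vt)/(2√(Dt)) = (11 − 12.1)/2.392 = -0.4599; ½·erfc(-0.4599) = 0.7423.
C = 1800 × 0.7423 = 1340 mg/L.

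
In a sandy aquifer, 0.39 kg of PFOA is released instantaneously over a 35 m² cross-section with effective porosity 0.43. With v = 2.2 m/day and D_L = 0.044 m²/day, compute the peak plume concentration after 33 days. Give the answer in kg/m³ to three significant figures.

The peak of an instantaneous 1D plume sits at x = vt; there the Gaussian factor is 1 and C_max = M/(n_e·A·√(4πDt)), where n_e·A is the pore area the mass is dissolved in.
√(4πDt) = √(4π × 0.044 × 33) = 4.272 m, so C_max = 0.39/(0.43 × 35 × 4.272) = 0.00607 kg/m³.

0.00607 kg/m³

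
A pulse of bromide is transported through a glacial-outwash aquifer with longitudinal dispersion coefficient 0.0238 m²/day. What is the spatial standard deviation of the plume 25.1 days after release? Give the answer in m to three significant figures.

1.09 m

Dispersive spreading gives a Gaussian with σ² = 2Dt; advection only shifts the center.
σ = √(2 × 0.0238 × 25.1) = 1.09 m.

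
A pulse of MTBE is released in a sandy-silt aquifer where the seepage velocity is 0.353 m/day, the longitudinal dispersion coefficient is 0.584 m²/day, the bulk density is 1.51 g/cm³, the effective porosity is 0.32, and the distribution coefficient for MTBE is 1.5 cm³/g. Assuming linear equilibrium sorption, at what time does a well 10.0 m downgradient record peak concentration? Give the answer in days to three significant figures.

Retardation factor R = 1 + ρ_b·K_d/n = 1 + 1.51 × 1.5/0.32 = 8.078.
Sorption retards both mechanisms: v_R = v/R = 0.04370 m/day, D_R = D/R = 0.07230 m²/day.
Peak time from v_R²t² + 2D_R t − x² = 0: t = (√(D_R² + v_R²x²) − D_R)/v_R².
√(D_R² + v_R²x²) = √(0.07230² + 0.04370² × 10.0²) = 0.4429; v_R² = 0.001910.
t = (0.4429 − 0.07230)/0.001910 = 194 days.

194 days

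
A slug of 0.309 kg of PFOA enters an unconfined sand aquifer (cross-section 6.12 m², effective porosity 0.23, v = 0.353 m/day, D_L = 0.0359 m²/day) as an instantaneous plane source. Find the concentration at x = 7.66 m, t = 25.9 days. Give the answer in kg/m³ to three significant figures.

0.0356 kg/m³

For an instantaneous plane source, C(x,t) = M/(n_e·A·√(4πDt)) · exp(−(x−vt)²/(4Dt)), with n_e·A the pore (flow) area.
Plume center vt = 0.353 × 25.9 = 9.1427 m, so the well at 7.66 m is 1.4827 m upgradient of the peak.
√(4πDt) = 3.418 m, giving peak height M/(n_e·A·√(4πDt)) = 0.309/(0.23 × 6.12 × 3.418) = 0.06423 kg/m³.
(x−vt)²/(4Dt) = (-1.4827)²/(4 × 0.0359 × 25.9) = 0.5911; exp(−0.5911) = 0.5537.
C = 0.06423 × 0.5537 = 0.0356 kg/m³.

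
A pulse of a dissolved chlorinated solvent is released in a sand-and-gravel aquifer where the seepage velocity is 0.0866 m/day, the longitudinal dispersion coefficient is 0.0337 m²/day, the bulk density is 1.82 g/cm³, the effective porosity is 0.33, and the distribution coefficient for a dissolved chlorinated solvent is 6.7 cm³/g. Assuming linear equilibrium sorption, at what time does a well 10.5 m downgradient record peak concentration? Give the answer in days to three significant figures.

4430 days

Retardation factor R = 1 + ρ_b·K_d/n = 1 + 1.82 × 6.7/0.33 = 37.95.
Sorption retards both mechanisms: v_R = v/R = 0.002282 m/day, D_R = D/R = 0.0008880 m²/day.
Peak time from v_R²t² + 2D_R t − x² = 0: t = (√(D_R² + v_R²x²) − D_R)/v_R².
√(D_R² + v_R²x²) = √(0.0008880² + 0.002282² × 10.5²) = 0.02398; v_R² = 5.208e-06.
t = (0.02398 − 0.0008880)/5.208e-06 = 4430 days.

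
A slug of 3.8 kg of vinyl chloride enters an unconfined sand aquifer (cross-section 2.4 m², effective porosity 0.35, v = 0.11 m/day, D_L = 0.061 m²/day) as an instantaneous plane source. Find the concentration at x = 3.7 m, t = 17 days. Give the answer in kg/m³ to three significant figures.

0.559 kg/m³

For an instantaneous plane source, C(x,t) = M/(n_e·A·√(4πDt)) · exp(−(x−vt)²/(4Dt)), with n_e·A the pore (flow) area.
Plume center vt = 0.11 × 17 = 1.87 m, so the well at 3.7 m is 1.83 m downgradient of the peak.
√(4πDt) = 3.610 m, giving peak height M/(n_e·A·√(4πDt)) = 3.8/(0.35 × 2.4 × 3.610) = 1.253 kg/m³.
(x−vt)²/(4Dt) = (1.83)²/(4 × 0.061 × 17) = 0.8074; exp(−0.8074) = 0.4460.
C = 1.253 × 0.4460 = 0.559 kg/m³.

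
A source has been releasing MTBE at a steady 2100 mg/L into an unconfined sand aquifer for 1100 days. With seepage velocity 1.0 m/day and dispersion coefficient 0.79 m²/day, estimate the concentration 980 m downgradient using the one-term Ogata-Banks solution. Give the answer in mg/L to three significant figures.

2100 mg/L

For a continuous step input, C/C₀ ≈ ½·erfc((x−vt)/(2√(Dt))).
vt = 1.0 × 1100 = 1100 m and 2√(Dt) = 2√(0.79 × 1100) = 58.96 m.
Argument (x−vt)/(2√(Dt)) = (980 − 1100)/58.96 = -2.035; ½·erfc(-2.035) = 0.9980.
C = 2100 × 0.9980 = 2100 mg/L.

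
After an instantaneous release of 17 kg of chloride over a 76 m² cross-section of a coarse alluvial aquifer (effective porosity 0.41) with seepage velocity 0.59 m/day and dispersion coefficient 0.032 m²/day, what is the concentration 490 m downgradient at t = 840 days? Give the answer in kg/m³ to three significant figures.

For an instantaneous plane source, C(x,t) = M/(n_e·A·√(4πDt)) · exp(−(x−vt)²/(4Dt)), with n_e·A the pore (flow) area.
Plume center vt = 0.59 × 840 = 495.6 m, so the well at 490 m is 5.6 m upgradient of the peak.
√(4πDt) = 18.38 m, giving peak height M/(n_e·A·√(4πDt)) = 17/(0.41 × 76 × 18.38) = 0.02968 kg/m³.
(x−vt)²/(4Dt) = (-5.6)²/(4 × 0.032 × 840) = 0.2917; exp(−0.2917) = 0.7470.
C = 0.02968 × 0.7470 = 0.0222 kg/m³.

0.0222 kg/m³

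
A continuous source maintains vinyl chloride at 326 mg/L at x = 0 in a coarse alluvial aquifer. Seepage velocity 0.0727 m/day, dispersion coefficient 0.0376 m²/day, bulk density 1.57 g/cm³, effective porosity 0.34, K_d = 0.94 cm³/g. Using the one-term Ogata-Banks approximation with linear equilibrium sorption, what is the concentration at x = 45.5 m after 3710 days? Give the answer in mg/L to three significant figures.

246 mg/L

Retardation factor R = 1 + ρ_b·K_d/n = 1 + 1.57 × 0.94/0.34 = 5.341.
Sorption retards both mechanisms: v_R = v/R = 0.01361 m/day, D_R = D/R = 0.007040 m²/day.
v_R·t = 0.01361 × 3710 = 50.4931 m; 2√(D_R t) = 10.22 m; argument = (45.5 − 50.4931)/10.22 = -0.4886.
C = C₀ × ½·erfc(-0.4886) = 326 × 0.7552 = 246 mg/L.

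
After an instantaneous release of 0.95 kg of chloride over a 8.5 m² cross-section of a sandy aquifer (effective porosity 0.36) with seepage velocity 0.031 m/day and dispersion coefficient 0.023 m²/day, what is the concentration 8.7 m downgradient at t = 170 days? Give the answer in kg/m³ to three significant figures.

0.0209 kg/m³

For an instantaneous plane source, C(x,t) = M/(n_e·A·√(4πDt)) · exp(−(x−vt)²/(4Dt)), with n_e·A the pore (flow) area.
Plume center vt = 0.031 × 170 = 5.27 m, so the well at 8.7 m is 3.43 m downgradient of the peak.
√(4πDt) = 7.010 m, giving peak height M/(n_e·A·√(4πDt)) = 0.95/(0.36 × 8.5 × 7.010) = 0.04429 kg/m³.
(x−vt)²/(4Dt) = (3.43)²/(4 × 0.023 × 170) = 0.7522; exp(−0.7522) = 0.4713.
C = 0.04429 × 0.4713 = 0.0209 kg/m³.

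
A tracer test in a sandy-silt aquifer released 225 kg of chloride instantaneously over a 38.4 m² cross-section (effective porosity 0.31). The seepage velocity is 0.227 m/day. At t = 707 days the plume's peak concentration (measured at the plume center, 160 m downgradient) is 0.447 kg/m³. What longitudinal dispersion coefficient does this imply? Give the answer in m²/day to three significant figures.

At the plume center C_max = M/(n_e·A·√(4πDt)), so D = M²/(4πt·(n_e·A·C_max)²).
n_e·A·C_max = 0.31 × 38.4 × 0.447 = 5.321 kg/m.
D = 225²/(4π × 707 × 5.321²) = 0.201 m²/day.

0.201 m²/day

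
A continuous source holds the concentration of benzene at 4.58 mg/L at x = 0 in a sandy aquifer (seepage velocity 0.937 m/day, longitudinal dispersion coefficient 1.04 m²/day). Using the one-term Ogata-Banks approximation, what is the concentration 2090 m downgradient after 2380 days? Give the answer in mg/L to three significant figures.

4.47 mg/L

For a continuous step input, C/C₀ ≈ ½·erfc((x−vt)/(2√(Dt))).
vt = 0.937 × 2380 = 2230.06 m and 2√(Dt) = 2√(1.04 × 2380) = 99.50 m.
Argument (x−vt)/(2√(Dt)) = (2090 − 2230.06)/99.50 = -1.408; ½·erfc(-1.408) = 0.9768.
C = 4.58 × 0.9768 = 4.47 mg/L.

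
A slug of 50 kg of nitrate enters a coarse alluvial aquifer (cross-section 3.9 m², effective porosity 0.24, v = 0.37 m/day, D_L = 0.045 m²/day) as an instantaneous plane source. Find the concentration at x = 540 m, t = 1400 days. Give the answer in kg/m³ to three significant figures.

For an instantaneous plane source, C(x,t) = M/(n_e·A·√(4πDt)) · exp(−(x−vt)²/(4Dt)), with n_e·A the pore (flow) area.
Plume center vt = 0.37 × 1400 = 518 m, so the well at 540 m is 22 m downgradient of the peak.
√(4πDt) = 28.14 m, giving peak height M/(n_e·A·√(4πDt)) = 50/(0.24 × 3.9 × 28.14) = 1.898 kg/m³.
(x−vt)²/(4Dt) = (22)²/(4 × 0.045 × 1400) = 1.921; exp(−1.921) = 0.1465.
C = 1.898 × 0.1465 = 0.278 kg/m³.

0.278 kg/m³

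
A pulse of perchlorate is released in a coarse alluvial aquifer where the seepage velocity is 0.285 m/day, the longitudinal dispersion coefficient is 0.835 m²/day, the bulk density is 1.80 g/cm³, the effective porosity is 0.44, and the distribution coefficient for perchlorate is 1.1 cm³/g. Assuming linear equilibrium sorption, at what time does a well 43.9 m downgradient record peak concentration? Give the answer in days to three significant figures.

Retardation factor R = 1 + ρ_b·K_d/n = 1 + 1.80 × 1.1/0.44 = 5.500.
Sorption retards both mechanisms: v_R = v/R = 0.05182 m/day, D_R = D/R = 0.1518 m²/day.
Peak time from v_R²t² + 2D_R t − x² = 0: t = (√(D_R² + v_R²x²) − D_R)/v_R².
√(D_R² + v_R²x²) = √(0.1518² + 0.05182² × 43.9²) = 2.280; v_R² = 0.002685.
t = (2.280 − 0.1518)/0.002685 = 793 days.

793 days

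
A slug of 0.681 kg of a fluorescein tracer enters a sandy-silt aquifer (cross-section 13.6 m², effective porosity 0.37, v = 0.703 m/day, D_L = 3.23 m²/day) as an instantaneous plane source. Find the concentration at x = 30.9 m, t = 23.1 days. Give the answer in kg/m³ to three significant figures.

For an instantaneous plane source, C(x,t) = M/(n_e·A·√(4πDt)) · exp(−(x−vt)²/(4Dt)), with n_e·A the pore (flow) area.
Plume center vt = 0.703 × 23.1 = 16.2393 m, so the well at 30.9 m is 14.6607 m downgradient of the peak.
√(4πDt) = 30.62 m, giving peak height M/(n_e·A·√(4πDt)) = 0.681/(0.37 × 13.6 × 30.62) = 0.004420 kg/m³.
(x−vt)²/(4Dt) = (14.6607)²/(4 × 3.23 × 23.1) = 0.7202; exp(−0.7202) = 0.4867.
C = 0.004420 × 0.4867 = 0.00215 kg/m³.

0.00215 kg/m³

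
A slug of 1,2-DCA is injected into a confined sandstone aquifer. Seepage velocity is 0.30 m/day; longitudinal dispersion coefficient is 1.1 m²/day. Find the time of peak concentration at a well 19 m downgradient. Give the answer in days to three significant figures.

52.3 days

For the 1D instantaneous-source solution, setting ∂C/∂t = 0 at fixed x gives v²t² + 2Dt − x² = 0, so t = (√(D² + v²x²) − D)/v².
√(D² + v²x²) = √(1.1² + 0.30² × 19²) = 5.805; v² = 0.09.
t = (5.805 − 1.1)/0.09 = 52.3 days (vs. the pure-advection estimate x/v = 63.3 d).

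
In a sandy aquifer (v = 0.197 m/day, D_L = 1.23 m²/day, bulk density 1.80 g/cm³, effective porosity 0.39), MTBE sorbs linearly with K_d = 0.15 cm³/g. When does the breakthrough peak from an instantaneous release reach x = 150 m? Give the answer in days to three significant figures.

Retardation factor R = 1 + ρ_b·K_d/n = 1 + 1.80 × 0.15/0.39 = 1.692.
Sorption retards both mechanisms: v_R = v/R = 0.1164 m/day, D_R = D/R = 0.7270 m²/day.
Peak time from v_R²t² + 2D_R t − x² = 0: t = (√(D_R² + v_R²x²) − D_R)/v_R².
√(D_R² + v_R²x²) = √(0.7270² + 0.1164² × 150²) = 17.48; v_R² = 0.01355.
t = (17.48 − 0.7270)/0.01355 = 1240 days.

1240 days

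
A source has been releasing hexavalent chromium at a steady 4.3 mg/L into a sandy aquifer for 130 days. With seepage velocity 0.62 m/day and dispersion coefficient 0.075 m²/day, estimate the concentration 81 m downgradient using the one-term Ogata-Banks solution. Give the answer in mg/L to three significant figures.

1.99 mg/L

For a continuous step input, C/C₀ ≈ ½·erfc((x−vt)/(2√(Dt))).
vt = 0.62 × 130 = 80.6 m and 2√(Dt) = 2√(0.075 × 130) = 6.245 m.
Argument (x−vt)/(2√(Dt)) = (81 − 80.6)/6.245 = 0.06405; ½·erfc(0.06405) = 0.4639.
C = 4.3 × 0.4639 = 1.99 mg/L.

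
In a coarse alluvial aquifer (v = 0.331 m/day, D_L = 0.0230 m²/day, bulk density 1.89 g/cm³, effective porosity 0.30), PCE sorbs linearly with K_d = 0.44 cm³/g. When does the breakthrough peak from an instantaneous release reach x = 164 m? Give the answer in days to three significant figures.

Retardation factor R = 1 + ρ_b·K_d/n = 1 + 1.89 × 0.44/0.30 = 3.772.
Sorption retards both mechanisms: v_R = v/R = 0.08775 m/day, D_R = D/R = 0.006098 m²/day.
Peak time from v_R²t² + 2D_R t − x² = 0: t = (√(D_R² + v_R²x²) − D_R)/v_R².
√(D_R² + v_R²x²) = √(0.006098² + 0.08775² × 164²) = 14.39; v_R² = 0.007700.
t = (14.39 − 0.006098)/0.007700 = 1870 days.

1870 days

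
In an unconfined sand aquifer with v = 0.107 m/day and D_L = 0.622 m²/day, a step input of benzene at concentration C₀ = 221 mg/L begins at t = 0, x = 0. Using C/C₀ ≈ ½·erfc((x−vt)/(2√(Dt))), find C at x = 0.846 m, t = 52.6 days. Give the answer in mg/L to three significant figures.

For a continuous step input, C/C₀ ≈ ½·erfc((x−vt)/(2√(Dt))).
vt = 0.107 × 52.6 = 5.6282 m and 2√(Dt) = 2√(0.622 × 52.6) = 11.44 m.
Argument (x−vt)/(2√(Dt)) = (0.846 − 5.6282)/11.44 = -0.4180; ½·erfc(-0.4180) = 0.7228.
C = 221 × 0.7228 = 160 mg/L.

160 mg/L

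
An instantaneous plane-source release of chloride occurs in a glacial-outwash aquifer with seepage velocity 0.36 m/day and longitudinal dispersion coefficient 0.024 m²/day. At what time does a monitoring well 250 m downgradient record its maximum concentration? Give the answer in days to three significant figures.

For the 1D instantaneous-source solution, setting ∂C/∂t = 0 at fixed x gives v²t² + 2Dt − x² = 0, so t = (√(D² + v²x²) − D)/v².
√(D² + v²x²) = √(0.024² + 0.36² × 250²) = 90.00; v² = 0.1296.
t = (90.00 − 0.024)/0.1296 = 694 days (vs. the pure-advection estimate x/v = 694 d).

694 days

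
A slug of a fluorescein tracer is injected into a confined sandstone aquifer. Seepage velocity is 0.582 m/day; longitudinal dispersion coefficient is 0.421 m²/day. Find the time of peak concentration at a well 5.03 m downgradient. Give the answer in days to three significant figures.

For the 1D instantaneous-source solution, setting ∂C/∂t = 0 at fixed x gives v²t² + 2Dt − x² = 0, so t = (√(D² + v²x²) − D)/v².
√(D² + v²x²) = √(0.421² + 0.582² × 5.03²) = 2.958; v² = 0.338724.
t = (2.958 − 0.421)/0.338724 = 7.49 days (vs. the pure-advection estimate x/v = 8.64 d).

7.49 days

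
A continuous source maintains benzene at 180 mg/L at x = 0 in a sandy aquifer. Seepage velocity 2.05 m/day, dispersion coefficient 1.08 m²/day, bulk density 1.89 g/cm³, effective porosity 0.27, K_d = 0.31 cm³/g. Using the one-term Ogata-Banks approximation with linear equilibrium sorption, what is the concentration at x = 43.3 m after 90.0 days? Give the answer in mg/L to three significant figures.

Retardation factor R = 1 + ρ_b·K_d/n = 1 + 1.89 × 0.31/0.27 = 3.170.
Sorption retards both mechanisms: v_R = v/R = 0.6467 m/day, D_R = D/R = 0.3407 m²/day.
v_R·t = 0.6467 × 90.0 = 58.203 m; 2√(D_R t) = 11.07 m; argument = (43.3 − 58.203)/11.07 = -1.346.
C = C₀ × ½·erfc(-1.346) = 180 × 0.9715 = 175 mg/L.

175 mg/L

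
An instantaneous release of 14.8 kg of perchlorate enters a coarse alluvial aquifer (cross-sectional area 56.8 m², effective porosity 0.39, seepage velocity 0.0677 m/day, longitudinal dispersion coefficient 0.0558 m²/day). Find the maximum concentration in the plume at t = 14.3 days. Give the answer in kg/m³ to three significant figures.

0.211 kg/m³

The peak of an instantaneous 1D plume sits at x = vt; there the Gaussian factor is 1 and C_max = M/(n_e·A·√(4πDt)), where n_e·A is the pore area the mass is dissolved in.
√(4πDt) = √(4π × 0.0558 × 14.3) = 3.167 m, so C_max = 14.8/(0.39 × 56.8 × 3.167) = 0.211 kg/m³.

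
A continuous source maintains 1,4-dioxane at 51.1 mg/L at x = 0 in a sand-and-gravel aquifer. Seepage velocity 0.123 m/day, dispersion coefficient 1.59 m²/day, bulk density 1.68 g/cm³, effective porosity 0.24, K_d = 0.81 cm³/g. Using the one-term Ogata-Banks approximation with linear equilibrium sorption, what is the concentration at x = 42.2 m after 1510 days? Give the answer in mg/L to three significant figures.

Retardation factor R = 1 + ρ_b·K_d/n = 1 + 1.68 × 0.81/0.24 = 6.670.
Sorption retards both mechanisms: v_R = v/R = 0.01844 m/day, D_R = D/R = 0.2384 m²/day.
v_R·t = 0.01844 × 1510 = 27.8444 m; 2√(D_R t) = 37.95 m; argument = (42.2 − 27.8444)/37.95 = 0.3783.
C = C₀ × ½·erfc(0.3783) = 51.1 × 0.2963 = 15.1 mg/L.

15.1 mg/L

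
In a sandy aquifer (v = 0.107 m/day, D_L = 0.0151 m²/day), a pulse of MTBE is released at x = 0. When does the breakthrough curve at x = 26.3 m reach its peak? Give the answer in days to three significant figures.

244 days

For the 1D instantaneous-source solution, setting ∂C/∂t = 0 at fixed x gives v²t² + 2Dt − x² = 0, so t = (√(D² + v²x²) − D)/v².
√(D² + v²x²) = √(0.0151² + 0.107² × 26.3²) = 2.814; v² = 0.011449.
t = (2.814 − 0.0151)/0.011449 = 244 days (vs. the pure-advection estimate x/v = 246 d).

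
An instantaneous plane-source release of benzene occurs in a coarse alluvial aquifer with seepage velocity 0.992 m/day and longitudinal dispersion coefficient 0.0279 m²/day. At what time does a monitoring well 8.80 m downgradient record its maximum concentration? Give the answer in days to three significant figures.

8.84 days

For the 1D instantaneous-source solution, setting ∂C/∂t = 0 at fixed x gives v²t² + 2Dt − x² = 0, so t = (√(D² + v²x²) − D)/v².
√(D² + v²x²) = √(0.0279² + 0.992² × 8.80²) = 8.730; v² = 0.984064.
t = (8.730 − 0.0279)/0.984064 = 8.84 days (vs. the pure-advection estimate x/v = 8.87 d).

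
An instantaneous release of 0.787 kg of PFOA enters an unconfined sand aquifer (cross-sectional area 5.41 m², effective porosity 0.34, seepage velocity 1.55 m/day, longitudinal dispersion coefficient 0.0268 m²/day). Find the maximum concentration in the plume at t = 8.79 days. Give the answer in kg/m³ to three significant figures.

The peak of an instantaneous 1D plume sits at x = vt; there the Gaussian factor is 1 and C_max = M/(n_e·A·√(4πDt)), where n_e·A is the pore area the mass is dissolved in.
√(4πDt) = √(4π × 0.0268 × 8.79) = 1.721 m, so C_max = 0.787/(0.34 × 5.41 × 1.721) = 0.249 kg/m³.

0.249 kg/m³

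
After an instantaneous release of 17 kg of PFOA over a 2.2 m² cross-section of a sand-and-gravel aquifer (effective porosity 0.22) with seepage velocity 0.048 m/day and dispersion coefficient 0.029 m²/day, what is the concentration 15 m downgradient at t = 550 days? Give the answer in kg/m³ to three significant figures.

0.324 kg/m³

For an instantaneous plane source, C(x,t) = M/(n_e·A·√(4πDt)) · exp(−(x−vt)²/(4Dt)), with n_e·A the pore (flow) area.
Plume center vt = 0.048 × 550 = 26.4 m, so the well at 15 m is 11.4 m upgradient of the peak.
√(4πDt) = 14.16 m, giving peak height M/(n_e·A·√(4πDt)) = 17/(0.22 × 2.2 × 14.16) = 2.481 kg/m³.
(x−vt)²/(4Dt) = (-11.4)²/(4 × 0.029 × 550) = 2.037; exp(−2.037) = 0.1304.
C = 2.481 × 0.1304 = 0.324 kg/m³.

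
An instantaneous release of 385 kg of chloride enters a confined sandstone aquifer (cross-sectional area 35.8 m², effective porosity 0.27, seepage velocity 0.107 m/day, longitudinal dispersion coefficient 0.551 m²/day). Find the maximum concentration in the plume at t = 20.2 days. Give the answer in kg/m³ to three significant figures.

The peak of an instantaneous 1D plume sits at x = vt; there the Gaussian factor is 1 and C_max = M/(n_e·A·√(4πDt)), where n_e·A is the pore area the mass is dissolved in.
√(4πDt) = √(4π × 0.551 × 20.2) = 11.83 m, so C_max = 385/(0.27 × 35.8 × 11.83) = 3.37 kg/m³.

3.37 kg/m³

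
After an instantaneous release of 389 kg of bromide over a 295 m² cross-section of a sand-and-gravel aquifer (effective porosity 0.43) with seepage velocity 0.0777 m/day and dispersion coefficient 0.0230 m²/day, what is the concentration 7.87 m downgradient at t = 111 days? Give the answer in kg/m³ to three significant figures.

0.512 kg/m³

For an instantaneous plane source, C(x,t) = M/(n_e·A·√(4πDt)) · exp(−(x−vt)²/(4Dt)), with n_e·A the pore (flow) area.
Plume center vt = 0.0777 × 111 = 8.6247 m, so the well at 7.87 m is 0.7547 m upgradient of the peak.
√(4πDt) = 5.664 m, giving peak height M/(n_e·A·√(4πDt)) = 389/(0.43 × 295 × 5.664) = 0.5414 kg/m³.
(x−vt)²/(4Dt) = (-0.7547)²/(4 × 0.0230 × 111) = 0.05577; exp(−0.05577) = 0.9458.
C = 0.5414 × 0.9458 = 0.512 kg/m³.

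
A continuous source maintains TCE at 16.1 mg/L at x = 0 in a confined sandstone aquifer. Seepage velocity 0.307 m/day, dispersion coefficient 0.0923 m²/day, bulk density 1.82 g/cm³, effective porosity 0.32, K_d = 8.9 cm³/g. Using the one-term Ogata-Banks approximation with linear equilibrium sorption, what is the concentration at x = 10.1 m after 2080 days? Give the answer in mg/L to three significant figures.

Retardation factor R = 1 + ρ_b·K_d/n = 1 + 1.82 × 8.9/0.32 = 51.62.
Sorption retards both mechanisms: v_R = v/R = 0.005947 m/day, D_R = D/R = 0.001788 m²/day.
v_R·t = 0.005947 × 2080 = 12.36976 m; 2√(D_R t) = 3.857 m; argument = (10.1 − 12.36976)/3.857 = -0.5885.
C = C₀ × ½·erfc(-0.5885) = 16.1 × 0.7974 = 12.8 mg/L.

12.8 mg/L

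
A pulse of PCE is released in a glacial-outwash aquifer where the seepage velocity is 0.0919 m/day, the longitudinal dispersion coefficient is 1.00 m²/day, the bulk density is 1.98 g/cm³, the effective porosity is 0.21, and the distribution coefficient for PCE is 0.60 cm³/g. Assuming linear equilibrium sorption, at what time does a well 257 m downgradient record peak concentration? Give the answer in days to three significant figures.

Retardation factor R = 1 + ρ_b·K_d/n = 1 + 1.98 × 0.60/0.21 = 6.657.
Sorption retards both mechanisms: v_R = v/R = 0.01381 m/day, D_R = D/R = 0.1502 m²/day.
Peak time from v_R²t² + 2D_R t − x² = 0: t = (√(D_R² + v_R²x²) − D_R)/v_R².
√(D_R² + v_R²x²) = √(0.1502² + 0.01381² × 257²) = 3.552; v_R² = 0.0001907.
t = (3.552 − 0.1502)/0.0001907 = 17800 days.

17800 days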